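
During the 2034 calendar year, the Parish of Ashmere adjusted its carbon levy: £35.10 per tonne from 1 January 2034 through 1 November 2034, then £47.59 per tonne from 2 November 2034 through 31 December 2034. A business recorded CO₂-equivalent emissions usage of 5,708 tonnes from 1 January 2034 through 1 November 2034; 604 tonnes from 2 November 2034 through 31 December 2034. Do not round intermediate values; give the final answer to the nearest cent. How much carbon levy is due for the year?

£229095.16

1 January – 1 November 2034: 5,708 tonnes at £35.10/tonne → £200350.80
2 November – 31 December 2034: 604 tonnes at £47.59/tonne → £28744.36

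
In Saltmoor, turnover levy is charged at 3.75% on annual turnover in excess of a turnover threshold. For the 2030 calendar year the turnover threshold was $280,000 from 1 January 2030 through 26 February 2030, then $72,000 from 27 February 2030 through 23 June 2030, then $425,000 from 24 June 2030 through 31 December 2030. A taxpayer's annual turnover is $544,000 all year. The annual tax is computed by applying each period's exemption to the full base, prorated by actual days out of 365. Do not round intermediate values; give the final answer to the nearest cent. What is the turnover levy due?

1 January – 26 February 2030: 57 days, exemption $280,000 → ($544,000 − $280,000) × 3.75% × 57/365 = $1,546.0274
27 February – 23 June 2030: 117 days, exemption $72,000 → ($544,000 − $72,000) × 3.75% × 117/365 = $5,673.6986
24 June – 31 December 2030: 191 days, exemption $425,000 → ($544,000 − $425,000) × 3.75% × 191/365 = $2,335.1712
Total = $9,554.8973

$9,554.90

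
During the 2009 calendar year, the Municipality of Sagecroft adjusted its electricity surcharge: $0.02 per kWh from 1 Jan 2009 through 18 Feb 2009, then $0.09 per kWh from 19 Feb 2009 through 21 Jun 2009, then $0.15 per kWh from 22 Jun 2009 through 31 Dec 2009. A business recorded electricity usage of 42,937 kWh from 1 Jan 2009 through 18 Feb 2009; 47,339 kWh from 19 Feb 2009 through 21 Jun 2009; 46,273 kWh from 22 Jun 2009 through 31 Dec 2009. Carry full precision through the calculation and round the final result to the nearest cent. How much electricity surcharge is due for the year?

1 Jan – 18 Feb 2009: 42,937 kWh at $0.02/kWh → $858.74
19 Feb – 21 Jun 2009: 47,339 kWh at $0.09/kWh → $4,260.51
22 Jun – 31 Dec 2009: 46,273 kWh at $0.15/kWh → $6,940.95

$12,060.20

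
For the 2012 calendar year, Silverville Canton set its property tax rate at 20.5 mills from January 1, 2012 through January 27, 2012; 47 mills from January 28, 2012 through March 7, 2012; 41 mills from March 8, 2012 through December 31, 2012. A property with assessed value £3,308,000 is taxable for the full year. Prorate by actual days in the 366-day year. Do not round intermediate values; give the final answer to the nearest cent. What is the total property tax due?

January 1 – January 27, 2012: 27 days at 20.5 mills → £3,308,000 × 2.05% × 27/366 = £5,002.6721
January 28 – March 7, 2012: 40 days at 47 mills → £3,308,000 × 4.7% × 40/366 = £16,991.9126
March 8 – December 31, 2012: 299 days at 41 mills → £3,308,000 × 4.1% × 299/366 = £110,799.9235
Total = £132,794.5082

£132,794.51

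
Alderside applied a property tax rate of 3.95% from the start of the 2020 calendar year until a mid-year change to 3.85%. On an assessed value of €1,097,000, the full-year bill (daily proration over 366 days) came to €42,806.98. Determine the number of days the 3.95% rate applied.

191 days

Let d = days at the first rate; then 366 − d days at the second rate.
€1,097,000 × [3.95%·d + 3.85%·(366−d)] / 366 = €42,806.98
Solving gives d = 191, so the new rate took effect on 10 Jul 2020.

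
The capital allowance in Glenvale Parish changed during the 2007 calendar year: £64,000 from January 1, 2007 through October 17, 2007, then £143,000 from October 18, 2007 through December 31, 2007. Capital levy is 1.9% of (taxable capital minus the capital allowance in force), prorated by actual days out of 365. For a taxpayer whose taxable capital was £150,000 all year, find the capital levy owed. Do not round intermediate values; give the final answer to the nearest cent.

January 1 – October 17, 2007: 290 days, exemption £64,000 → (£150,000 − £64,000) × 1.9% × 290/365 = £1,298.2466
October 18 – December 31, 2007: 75 days, exemption £143,000 → (£150,000 − £143,000) × 1.9% × 75/365 = £27.3288
Total = £1,325.5753

£1,325.58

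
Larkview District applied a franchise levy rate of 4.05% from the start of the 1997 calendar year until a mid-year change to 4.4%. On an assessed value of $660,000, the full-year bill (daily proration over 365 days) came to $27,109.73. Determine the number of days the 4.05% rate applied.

305 days

Let d = days at the first rate; then 365 − d days at the second rate.
$660,000 × [4.05%·d + 4.4%·(365−d)] / 365 = $27,109.73
Solving gives d = 305, so the new rate took effect on 2 November 1997.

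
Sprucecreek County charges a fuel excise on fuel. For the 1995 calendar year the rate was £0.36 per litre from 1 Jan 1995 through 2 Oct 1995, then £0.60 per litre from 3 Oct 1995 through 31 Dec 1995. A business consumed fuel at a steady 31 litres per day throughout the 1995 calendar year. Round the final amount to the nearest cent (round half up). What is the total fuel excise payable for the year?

£4,743.00

1 Jan – 2 Oct 1995: 275 days × 31 litres/day = 8,525 litres at £0.36/litre → £3,069.00
3 Oct – 31 Dec 1995: 90 days × 31 litres/day = 2,790 litres at £0.60/litre → £1,674.00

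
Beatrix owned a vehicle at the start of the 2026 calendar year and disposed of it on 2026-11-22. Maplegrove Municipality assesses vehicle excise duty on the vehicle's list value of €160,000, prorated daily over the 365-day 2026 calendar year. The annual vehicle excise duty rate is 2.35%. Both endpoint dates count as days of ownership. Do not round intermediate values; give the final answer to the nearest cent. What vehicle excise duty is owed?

Days held (2026-01-01 to 2026-11-22): 326 out of 365
Tax = €160,000 × 2.35% × 326/365 = €3,358.2466

€3,358.25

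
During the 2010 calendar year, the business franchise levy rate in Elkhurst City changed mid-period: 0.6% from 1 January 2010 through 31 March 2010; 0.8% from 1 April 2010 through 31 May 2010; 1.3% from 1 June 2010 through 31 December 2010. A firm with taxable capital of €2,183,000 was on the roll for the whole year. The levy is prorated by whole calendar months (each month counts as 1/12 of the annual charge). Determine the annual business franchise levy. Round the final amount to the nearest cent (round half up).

€22,739.58

1 January – 31 March 2010: 3 months at 0.6% → €2,183,000 × 0.6% × 3/12 = €3,274.5000
1 April – 31 May 2010: 2 months at 0.8% → €2,183,000 × 0.8% × 2/12 = €2,910.6667
1 June – 31 December 2010: 7 months at 1.3% → €2,183,000 × 1.3% × 7/12 = €16,554.4167
Total = €22,739.5833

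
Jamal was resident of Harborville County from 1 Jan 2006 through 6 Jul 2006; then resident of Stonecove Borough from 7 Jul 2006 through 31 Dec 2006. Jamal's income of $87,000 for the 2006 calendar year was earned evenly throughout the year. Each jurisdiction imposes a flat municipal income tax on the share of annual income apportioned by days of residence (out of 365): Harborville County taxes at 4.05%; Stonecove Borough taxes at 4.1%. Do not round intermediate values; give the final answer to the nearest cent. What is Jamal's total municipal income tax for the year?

$3,544.71

Harborville County, 1 Jan – 6 Jul 2006: 187 days → $87,000 × 4.05% × 187/365 = $1,805.1904
Stonecove Borough, 7 Jul – 31 Dec 2006: 178 days → $87,000 × 4.1% × 178/365 = $1,739.5233
Total = $3,544.7137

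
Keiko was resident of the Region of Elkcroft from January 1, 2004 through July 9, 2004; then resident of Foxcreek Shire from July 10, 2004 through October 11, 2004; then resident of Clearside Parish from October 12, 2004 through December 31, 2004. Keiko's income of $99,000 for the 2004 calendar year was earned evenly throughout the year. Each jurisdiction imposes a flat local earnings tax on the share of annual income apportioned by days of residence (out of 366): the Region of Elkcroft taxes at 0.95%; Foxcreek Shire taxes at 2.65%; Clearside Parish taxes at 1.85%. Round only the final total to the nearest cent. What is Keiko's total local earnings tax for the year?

The Region of Elkcroft, January 1 – July 9, 2004: 191 days → $99,000 × 0.95% × 191/366 = $490.8074
Foxcreek Shire, July 10 – October 11, 2004: 94 days → $99,000 × 2.65% × 94/366 = $673.7951
Clearside Parish, October 12 – December 31, 2004: 81 days → $99,000 × 1.85% × 81/366 = $405.3320
Total = $1,569.9344

$1,569.93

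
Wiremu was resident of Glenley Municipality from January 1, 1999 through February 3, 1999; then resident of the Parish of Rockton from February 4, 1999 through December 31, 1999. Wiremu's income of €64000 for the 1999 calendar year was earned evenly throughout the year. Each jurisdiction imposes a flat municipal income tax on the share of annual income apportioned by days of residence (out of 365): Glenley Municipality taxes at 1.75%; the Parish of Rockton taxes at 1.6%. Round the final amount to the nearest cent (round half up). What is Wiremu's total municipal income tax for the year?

€1032.94

Glenley Municipality, January 1 – February 3, 1999: 34 days → €64000 × 1.75% × 34/365 = €104.3288
The Parish of Rockton, February 4 – December 31, 1999: 331 days → €64000 × 1.6% × 331/365 = €928.6137
Total = €1032.9425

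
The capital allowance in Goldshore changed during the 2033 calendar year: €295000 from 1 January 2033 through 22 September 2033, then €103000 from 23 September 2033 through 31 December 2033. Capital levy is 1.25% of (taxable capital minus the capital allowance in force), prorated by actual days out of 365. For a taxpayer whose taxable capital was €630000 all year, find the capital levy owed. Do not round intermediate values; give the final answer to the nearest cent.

€4845.03

1 January – 22 September 2033: 265 days, exemption €295000 → (€630000 − €295000) × 1.25% × 265/365 = €3040.2397
23 September – 31 December 2033: 100 days, exemption €103000 → (€630000 − €103000) × 1.25% × 100/365 = €1804.7945
Total = €4845.0342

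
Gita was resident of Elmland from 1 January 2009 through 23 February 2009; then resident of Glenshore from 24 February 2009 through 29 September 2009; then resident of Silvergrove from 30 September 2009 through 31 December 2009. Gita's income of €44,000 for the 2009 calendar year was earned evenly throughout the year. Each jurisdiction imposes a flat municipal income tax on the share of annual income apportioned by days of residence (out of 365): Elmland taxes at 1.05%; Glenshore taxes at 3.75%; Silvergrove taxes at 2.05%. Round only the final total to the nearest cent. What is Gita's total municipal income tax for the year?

Elmland, 1 January – 23 February 2009: 54 days → €44,000 × 1.05% × 54/365 = €68.3507
Glenshore, 24 February – 29 September 2009: 218 days → €44,000 × 3.75% × 218/365 = €985.4795
Silvergrove, 30 September – 31 December 2009: 93 days → €44,000 × 2.05% × 93/365 = €229.8247
Total = €1,283.6548

€1,283.65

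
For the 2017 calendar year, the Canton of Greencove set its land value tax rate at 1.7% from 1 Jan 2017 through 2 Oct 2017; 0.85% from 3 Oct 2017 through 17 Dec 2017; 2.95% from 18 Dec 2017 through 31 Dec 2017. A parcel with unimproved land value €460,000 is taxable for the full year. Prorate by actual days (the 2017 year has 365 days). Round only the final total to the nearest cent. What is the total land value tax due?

1 Jan – 2 Oct 2017: 275 days at 1.7% → €460,000 × 1.7% × 275/365 = €5,891.7808
3 Oct – 17 Dec 2017: 76 days at 0.85% → €460,000 × 0.85% × 76/365 = €814.1370
18 Dec – 31 Dec 2017: 14 days at 2.95% → €460,000 × 2.95% × 14/365 = €520.4932
Total = €7,226.4110

€7,226.41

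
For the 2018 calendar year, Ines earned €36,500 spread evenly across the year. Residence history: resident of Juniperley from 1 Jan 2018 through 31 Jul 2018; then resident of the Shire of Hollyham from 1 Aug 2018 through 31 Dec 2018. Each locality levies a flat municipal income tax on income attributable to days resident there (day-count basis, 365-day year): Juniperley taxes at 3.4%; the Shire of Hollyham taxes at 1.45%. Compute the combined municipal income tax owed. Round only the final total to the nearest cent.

€942.65

Juniperley, 1 Jan – 31 Jul 2018: 212 days → €36,500 × 3.4% × 212/365 = €720.8000
The Shire of Hollyham, 1 Aug – 31 Dec 2018: 153 days → €36,500 × 1.45% × 153/365 = €221.8500
Total = €942.6500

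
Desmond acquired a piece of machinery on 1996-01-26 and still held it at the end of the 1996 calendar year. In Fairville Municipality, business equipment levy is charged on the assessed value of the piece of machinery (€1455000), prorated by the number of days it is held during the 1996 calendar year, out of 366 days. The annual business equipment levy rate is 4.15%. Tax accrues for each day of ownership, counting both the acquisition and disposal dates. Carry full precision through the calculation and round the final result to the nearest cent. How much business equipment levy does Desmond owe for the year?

€56258.01

Days held (1996-01-26 to 1996-12-31): 341 out of 366
Tax = €1455000 × 4.15% × 341/366 = €56258.0123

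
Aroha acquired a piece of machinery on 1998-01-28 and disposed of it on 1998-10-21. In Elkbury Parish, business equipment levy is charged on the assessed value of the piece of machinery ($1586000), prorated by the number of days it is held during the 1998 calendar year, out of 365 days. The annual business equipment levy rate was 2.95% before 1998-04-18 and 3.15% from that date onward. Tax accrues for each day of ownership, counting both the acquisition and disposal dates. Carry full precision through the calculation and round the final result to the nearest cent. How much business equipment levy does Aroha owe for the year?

1998-01-28 to 1998-04-17: 80 days at 2.95% → $1586000 × 2.95% × 80/365 = $10254.6849
1998-04-18 to 1998-10-21: 187 days at 3.15% → $1586000 × 3.15% × 187/365 = $25595.4329
Total = $35850.1178

$35850.12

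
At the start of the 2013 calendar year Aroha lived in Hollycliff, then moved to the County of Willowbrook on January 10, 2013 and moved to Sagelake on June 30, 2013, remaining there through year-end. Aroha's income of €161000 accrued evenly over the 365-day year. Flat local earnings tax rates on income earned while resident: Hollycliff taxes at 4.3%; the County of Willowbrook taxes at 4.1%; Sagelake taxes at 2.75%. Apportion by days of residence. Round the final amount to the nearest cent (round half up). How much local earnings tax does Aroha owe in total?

€5507.30

Hollycliff, January 1 – January 9, 2013: 9 days → €161000 × 4.3% × 9/365 = €170.7041
The County of Willowbrook, January 10 – June 29, 2013: 171 days → €161000 × 4.1% × 171/365 = €3092.5233
Sagelake, June 30 – December 31, 2013: 185 days → €161000 × 2.75% × 185/365 = €2244.0753
Total = €5507.3027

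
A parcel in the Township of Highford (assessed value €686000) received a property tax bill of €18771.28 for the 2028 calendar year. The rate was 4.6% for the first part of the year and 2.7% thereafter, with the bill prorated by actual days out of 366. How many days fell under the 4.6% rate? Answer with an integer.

7 days

Let d = days at the first rate; then 366 − d days at the second rate.
€686000 × [4.6%·d + 2.7%·(366−d)] / 366 = €18771.28
Solving gives d = 7, so the new rate took effect on January 8, 2028.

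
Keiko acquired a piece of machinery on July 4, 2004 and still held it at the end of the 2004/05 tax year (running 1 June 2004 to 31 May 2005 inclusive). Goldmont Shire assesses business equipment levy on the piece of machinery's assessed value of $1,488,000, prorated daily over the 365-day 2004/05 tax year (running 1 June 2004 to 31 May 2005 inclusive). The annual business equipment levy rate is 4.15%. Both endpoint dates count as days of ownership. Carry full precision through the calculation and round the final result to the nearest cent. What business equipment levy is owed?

Days held (July 4, 2004 – May 31, 2005): 332 out of 365
Tax = $1,488,000 × 4.15% × 332/365 = $56,168.9425

$56,168.94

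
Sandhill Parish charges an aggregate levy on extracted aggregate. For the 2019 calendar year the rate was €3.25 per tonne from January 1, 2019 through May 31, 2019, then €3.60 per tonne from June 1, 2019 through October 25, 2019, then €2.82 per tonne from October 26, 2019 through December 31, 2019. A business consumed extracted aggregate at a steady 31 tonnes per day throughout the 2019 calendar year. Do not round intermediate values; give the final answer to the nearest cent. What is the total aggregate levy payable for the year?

January 1 – May 31, 2019: 151 days × 31 tonnes/day = 4,681 tonnes at €3.25/tonne → €15,213.25
June 1 – October 25, 2019: 147 days × 31 tonnes/day = 4,557 tonnes at €3.60/tonne → €16,405.20
October 26 – December 31, 2019: 67 days × 31 tonnes/day = 2,077 tonnes at €2.82/tonne → €5,857.14

€37,475.59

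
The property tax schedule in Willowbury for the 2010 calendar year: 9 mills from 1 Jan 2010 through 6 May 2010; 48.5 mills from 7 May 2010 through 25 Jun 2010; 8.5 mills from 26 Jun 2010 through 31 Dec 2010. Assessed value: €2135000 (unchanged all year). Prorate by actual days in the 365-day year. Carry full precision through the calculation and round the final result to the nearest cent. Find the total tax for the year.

€30214.64

1 Jan – 6 May 2010: 126 days at 9 mills → €2135000 × 0.9% × 126/365 = €6633.1233
7 May – 25 Jun 2010: 50 days at 48.5 mills → €2135000 × 4.85% × 50/365 = €14184.5890
26 Jun – 31 Dec 2010: 189 days at 8.5 mills → €2135000 × 0.85% × 189/365 = €9396.9247
Total = €30214.6370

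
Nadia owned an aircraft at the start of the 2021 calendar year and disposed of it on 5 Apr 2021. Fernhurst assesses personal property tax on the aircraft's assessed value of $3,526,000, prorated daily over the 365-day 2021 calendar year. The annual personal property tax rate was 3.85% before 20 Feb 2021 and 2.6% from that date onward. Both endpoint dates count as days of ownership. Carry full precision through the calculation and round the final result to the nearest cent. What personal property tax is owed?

$29,898.55

1 Jan – 19 Feb 2021: 50 days at 3.85% → $3,526,000 × 3.85% × 50/365 = $18,596.0274
20 Feb – 5 Apr 2021: 45 days at 2.6% → $3,526,000 × 2.6% × 45/365 = $11,302.5205
Total = $29,898.5479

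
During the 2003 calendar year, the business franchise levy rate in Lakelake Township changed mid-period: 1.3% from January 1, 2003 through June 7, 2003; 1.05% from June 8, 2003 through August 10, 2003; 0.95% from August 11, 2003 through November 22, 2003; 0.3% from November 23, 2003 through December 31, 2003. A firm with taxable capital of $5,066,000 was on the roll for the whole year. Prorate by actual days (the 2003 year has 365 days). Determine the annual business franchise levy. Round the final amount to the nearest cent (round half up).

$53,172.18

January 1 – June 7, 2003: 158 days at 1.3% → $5,066,000 × 1.3% × 158/365 = $28,508.3945
June 8 – August 10, 2003: 64 days at 1.05% → $5,066,000 × 1.05% × 64/365 = $9,326.9918
August 11 – November 22, 2003: 104 days at 0.95% → $5,066,000 × 0.95% × 104/365 = $13,712.8986
November 23 – December 31, 2003: 39 days at 0.3% → $5,066,000 × 0.3% × 39/365 = $1,623.8959
Total = $53,172.1808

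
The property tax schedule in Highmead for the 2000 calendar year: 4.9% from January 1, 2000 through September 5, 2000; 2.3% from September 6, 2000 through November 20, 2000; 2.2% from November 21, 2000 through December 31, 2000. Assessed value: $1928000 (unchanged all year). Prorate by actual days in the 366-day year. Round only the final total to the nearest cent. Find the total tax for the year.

January 1 – September 5, 2000: 249 days at 4.9% → $1928000 × 4.9% × 249/366 = $64271.9344
September 6 – November 20, 2000: 76 days at 2.3% → $1928000 × 2.3% × 76/366 = $9208.0437
November 21 – December 31, 2000: 41 days at 2.2% → $1928000 × 2.2% × 41/366 = $4751.5191
Total = $78231.4973

$78231.50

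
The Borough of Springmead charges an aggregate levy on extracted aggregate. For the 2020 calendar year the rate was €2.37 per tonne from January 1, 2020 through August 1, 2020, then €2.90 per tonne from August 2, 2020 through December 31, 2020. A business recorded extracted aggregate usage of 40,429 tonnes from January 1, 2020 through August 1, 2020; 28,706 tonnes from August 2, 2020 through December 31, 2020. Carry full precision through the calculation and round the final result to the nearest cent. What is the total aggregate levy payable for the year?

January 1 – August 1, 2020: 40,429 tonnes at €2.37/tonne → €95,816.73
August 2 – December 31, 2020: 28,706 tonnes at €2.90/tonne → €83,247.40

€179,064.13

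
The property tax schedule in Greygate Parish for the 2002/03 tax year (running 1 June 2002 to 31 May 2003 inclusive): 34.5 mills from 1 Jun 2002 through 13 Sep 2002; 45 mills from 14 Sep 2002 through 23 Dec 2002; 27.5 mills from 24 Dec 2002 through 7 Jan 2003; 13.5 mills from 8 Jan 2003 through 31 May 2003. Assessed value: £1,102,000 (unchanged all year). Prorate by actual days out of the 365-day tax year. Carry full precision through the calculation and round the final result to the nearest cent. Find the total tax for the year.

£31,773.83

1 Jun – 13 Sep 2002: 105 days at 34.5 mills → £1,102,000 × 3.45% × 105/365 = £10,936.9726
14 Sep – 23 Dec 2002: 101 days at 45 mills → £1,102,000 × 4.5% × 101/365 = £13,722.1644
24 Dec 2002 – 7 Jan 2003: 15 days at 27.5 mills → £1,102,000 × 2.75% × 15/365 = £1,245.4110
8 Jan – 31 May 2003: 144 days at 13.5 mills → £1,102,000 × 1.35% × 144/365 = £5,869.2822
Total = £31,773.8301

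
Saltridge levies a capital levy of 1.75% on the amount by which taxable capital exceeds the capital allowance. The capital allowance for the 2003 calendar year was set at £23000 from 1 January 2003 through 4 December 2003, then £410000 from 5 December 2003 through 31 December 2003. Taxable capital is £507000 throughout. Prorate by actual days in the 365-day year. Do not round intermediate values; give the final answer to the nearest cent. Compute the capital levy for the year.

£7969.02

1 January – 4 December 2003: 338 days, exemption £23000 → (£507000 − £23000) × 1.75% × 338/365 = £7843.4521
5 December – 31 December 2003: 27 days, exemption £410000 → (£507000 − £410000) × 1.75% × 27/365 = £125.5685
Total = £7969.0205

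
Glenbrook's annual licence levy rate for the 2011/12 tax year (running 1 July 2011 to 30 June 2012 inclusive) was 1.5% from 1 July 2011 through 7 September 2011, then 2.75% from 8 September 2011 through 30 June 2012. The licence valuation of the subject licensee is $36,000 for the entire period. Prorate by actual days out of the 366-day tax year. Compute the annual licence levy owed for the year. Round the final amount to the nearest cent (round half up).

$905.16

1 July – 7 September 2011: 69 days at 1.5% → $36,000 × 1.5% × 69/366 = $101.8033
8 September 2011 – 30 June 2012: 297 days at 2.75% → $36,000 × 2.75% × 297/366 = $803.3607
Total = $905.1639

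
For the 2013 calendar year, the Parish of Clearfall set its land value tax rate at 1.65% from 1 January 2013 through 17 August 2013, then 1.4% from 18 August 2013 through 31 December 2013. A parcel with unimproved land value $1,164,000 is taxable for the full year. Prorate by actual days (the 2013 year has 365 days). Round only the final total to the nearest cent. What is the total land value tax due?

1 January – 17 August 2013: 229 days at 1.65% → $1,164,000 × 1.65% × 229/365 = $12,049.7918
18 August – 31 December 2013: 136 days at 1.4% → $1,164,000 × 1.4% × 136/365 = $6,071.9342
Total = $18,121.7260

$18,121.73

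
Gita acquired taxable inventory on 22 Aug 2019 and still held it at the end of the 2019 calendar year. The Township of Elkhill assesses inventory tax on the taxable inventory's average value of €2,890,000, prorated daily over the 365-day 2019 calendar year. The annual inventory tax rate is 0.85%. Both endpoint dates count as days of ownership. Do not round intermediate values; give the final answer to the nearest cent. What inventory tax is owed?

€8,883.78

Days held (22 Aug – 31 Dec 2019): 132 out of 365
Tax = €2,890,000 × 0.85% × 132/365 = €8,883.7808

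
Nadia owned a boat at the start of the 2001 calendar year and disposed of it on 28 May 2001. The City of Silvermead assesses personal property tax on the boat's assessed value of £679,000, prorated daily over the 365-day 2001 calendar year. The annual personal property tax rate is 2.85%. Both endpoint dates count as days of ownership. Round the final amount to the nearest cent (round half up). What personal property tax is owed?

Days held (1 Jan – 28 May 2001): 148 out of 365
Tax = £679,000 × 2.85% × 148/365 = £7,846.6356

£7,846.64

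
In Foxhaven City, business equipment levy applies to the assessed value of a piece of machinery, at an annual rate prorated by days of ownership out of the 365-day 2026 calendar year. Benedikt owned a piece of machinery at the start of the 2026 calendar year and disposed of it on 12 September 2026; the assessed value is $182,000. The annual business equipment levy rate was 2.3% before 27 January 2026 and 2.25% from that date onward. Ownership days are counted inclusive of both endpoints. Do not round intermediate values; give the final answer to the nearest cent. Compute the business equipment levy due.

$2,867.37

1 January – 26 January 2026: 26 days at 2.3% → $182,000 × 2.3% × 26/365 = $298.1808
27 January – 12 September 2026: 229 days at 2.25% → $182,000 × 2.25% × 229/365 = $2,569.1918
Total = $2,867.3726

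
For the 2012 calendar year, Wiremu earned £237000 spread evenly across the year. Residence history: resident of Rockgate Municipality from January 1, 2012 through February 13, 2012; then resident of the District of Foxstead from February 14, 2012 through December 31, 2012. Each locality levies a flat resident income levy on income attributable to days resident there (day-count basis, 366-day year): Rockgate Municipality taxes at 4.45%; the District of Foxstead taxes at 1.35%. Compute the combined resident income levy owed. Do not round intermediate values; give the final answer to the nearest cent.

Rockgate Municipality, January 1 – February 13, 2012: 44 days → £237000 × 4.45% × 44/366 = £1267.8852
The District of Foxstead, February 14 – December 31, 2012: 322 days → £237000 × 1.35% × 322/366 = £2814.8607
Total = £4082.7459

£4082.75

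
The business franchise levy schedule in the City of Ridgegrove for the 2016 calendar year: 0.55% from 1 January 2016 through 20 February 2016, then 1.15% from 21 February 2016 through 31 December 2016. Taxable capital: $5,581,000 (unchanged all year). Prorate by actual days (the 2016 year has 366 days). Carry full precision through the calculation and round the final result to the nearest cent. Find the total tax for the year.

$59,515.42

1 January – 20 February 2016: 51 days at 0.55% → $5,581,000 × 0.55% × 51/366 = $4,277.2418
21 February – 31 December 2016: 315 days at 1.15% → $5,581,000 × 1.15% × 315/366 = $55,238.1762
Total = $59,515.4180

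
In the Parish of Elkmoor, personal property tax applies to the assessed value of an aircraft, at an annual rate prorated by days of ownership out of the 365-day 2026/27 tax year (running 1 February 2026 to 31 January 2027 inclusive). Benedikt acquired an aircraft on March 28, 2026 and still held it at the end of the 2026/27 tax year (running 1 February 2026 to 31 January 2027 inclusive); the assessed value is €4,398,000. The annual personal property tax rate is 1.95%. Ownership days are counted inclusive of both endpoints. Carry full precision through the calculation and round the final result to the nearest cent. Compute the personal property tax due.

Days held (March 28, 2026 – January 31, 2027): 310 out of 365
Tax = €4,398,000 × 1.95% × 310/365 = €72,838.1096

€72,838.11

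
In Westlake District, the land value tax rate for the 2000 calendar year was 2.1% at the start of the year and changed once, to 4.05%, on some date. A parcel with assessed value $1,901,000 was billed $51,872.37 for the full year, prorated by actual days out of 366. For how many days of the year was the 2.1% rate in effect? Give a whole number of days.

248 days

Let d = days at the first rate; then 366 − d days at the second rate.
$1,901,000 × [2.1%·d + 4.05%·(366−d)] / 366 = $51,872.37
Solving gives d = 248, so the new rate took effect on September 5, 2000.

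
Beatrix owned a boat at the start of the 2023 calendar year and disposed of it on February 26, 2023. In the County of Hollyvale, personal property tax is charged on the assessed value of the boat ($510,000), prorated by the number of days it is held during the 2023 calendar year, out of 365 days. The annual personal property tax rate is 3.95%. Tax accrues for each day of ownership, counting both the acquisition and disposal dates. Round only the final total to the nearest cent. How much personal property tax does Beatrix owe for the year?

$3,145.93

Days held (January 1 – February 26, 2023): 57 out of 365
Tax = $510,000 × 3.95% × 57/365 = $3,145.9315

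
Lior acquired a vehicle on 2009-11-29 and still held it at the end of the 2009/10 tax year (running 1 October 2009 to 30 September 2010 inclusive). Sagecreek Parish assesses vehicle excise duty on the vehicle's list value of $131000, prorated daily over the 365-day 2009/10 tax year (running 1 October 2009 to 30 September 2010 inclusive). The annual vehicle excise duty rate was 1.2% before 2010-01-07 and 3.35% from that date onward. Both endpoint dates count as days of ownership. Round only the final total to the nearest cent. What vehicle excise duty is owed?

$3378.18

2009-11-29 to 2010-01-06: 39 days at 1.2% → $131000 × 1.2% × 39/365 = $167.9671
2010-01-07 to 2010-09-30: 267 days at 3.35% → $131000 × 3.35% × 267/365 = $3210.2178
Total = $3378.1849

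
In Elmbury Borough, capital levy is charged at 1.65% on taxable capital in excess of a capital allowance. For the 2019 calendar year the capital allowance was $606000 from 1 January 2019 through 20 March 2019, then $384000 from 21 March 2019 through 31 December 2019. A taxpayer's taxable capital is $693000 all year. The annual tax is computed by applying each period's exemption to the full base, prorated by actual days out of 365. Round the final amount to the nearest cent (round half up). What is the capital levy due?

$4305.69

1 January – 20 March 2019: 79 days, exemption $606000 → ($693000 − $606000) × 1.65% × 79/365 = $310.6973
21 March – 31 December 2019: 286 days, exemption $384000 → ($693000 − $384000) × 1.65% × 286/365 = $3994.9890
Total = $4305.6863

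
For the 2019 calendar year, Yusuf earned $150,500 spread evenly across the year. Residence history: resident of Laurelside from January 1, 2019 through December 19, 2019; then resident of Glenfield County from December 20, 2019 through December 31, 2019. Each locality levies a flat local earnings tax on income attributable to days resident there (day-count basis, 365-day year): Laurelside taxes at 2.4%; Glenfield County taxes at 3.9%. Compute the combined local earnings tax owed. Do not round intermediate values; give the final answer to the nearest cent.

$3,686.22

Laurelside, January 1 – December 19, 2019: 353 days → $150,500 × 2.4% × 353/365 = $3,493.2493
Glenfield County, December 20 – December 31, 2019: 12 days → $150,500 × 3.9% × 12/365 = $192.9699
Total = $3,686.2192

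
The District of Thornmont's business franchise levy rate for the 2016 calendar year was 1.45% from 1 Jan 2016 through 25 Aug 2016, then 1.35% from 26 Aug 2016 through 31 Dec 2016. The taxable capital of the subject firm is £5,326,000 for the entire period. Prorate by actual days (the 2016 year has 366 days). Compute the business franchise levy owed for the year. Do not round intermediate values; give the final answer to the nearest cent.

1 Jan – 25 Aug 2016: 238 days at 1.45% → £5,326,000 × 1.45% × 238/366 = £50,218.6503
26 Aug – 31 Dec 2016: 128 days at 1.35% → £5,326,000 × 1.35% × 128/366 = £25,145.7049
Total = £75,364.3552

£75,364.36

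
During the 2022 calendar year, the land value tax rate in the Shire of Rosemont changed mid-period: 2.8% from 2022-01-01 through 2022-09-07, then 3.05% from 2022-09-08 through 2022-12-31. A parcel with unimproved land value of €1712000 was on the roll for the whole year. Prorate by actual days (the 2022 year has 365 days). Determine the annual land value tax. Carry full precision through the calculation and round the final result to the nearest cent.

2022-01-01 to 2022-09-07: 250 days at 2.8% → €1712000 × 2.8% × 250/365 = €32832.8767
2022-09-08 to 2022-12-31: 115 days at 3.05% → €1712000 × 3.05% × 115/365 = €16451.6164
Total = €49284.4932

€49284.49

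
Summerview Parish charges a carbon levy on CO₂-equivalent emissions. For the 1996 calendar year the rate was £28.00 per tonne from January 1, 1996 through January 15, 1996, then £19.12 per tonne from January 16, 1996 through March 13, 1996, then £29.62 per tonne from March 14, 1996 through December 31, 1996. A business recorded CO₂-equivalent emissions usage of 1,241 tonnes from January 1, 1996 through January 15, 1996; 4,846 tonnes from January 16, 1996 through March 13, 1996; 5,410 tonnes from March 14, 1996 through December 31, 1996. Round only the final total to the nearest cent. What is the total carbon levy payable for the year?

January 1 – January 15, 1996: 1,241 tonnes at £28.00/tonne → £34,748.00
January 16 – March 13, 1996: 4,846 tonnes at £19.12/tonne → £92,655.52
March 14 – December 31, 1996: 5,410 tonnes at £29.62/tonne → £160,244.20

£287,647.72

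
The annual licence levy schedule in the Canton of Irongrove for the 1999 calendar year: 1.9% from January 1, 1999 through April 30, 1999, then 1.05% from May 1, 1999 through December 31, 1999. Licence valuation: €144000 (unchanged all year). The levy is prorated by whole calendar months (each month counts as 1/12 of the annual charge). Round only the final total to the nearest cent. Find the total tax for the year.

€1920.00

January 1 – April 30, 1999: 4 months at 1.9% → €144000 × 1.9% × 4/12 = €912.0000
May 1 – December 31, 1999: 8 months at 1.05% → €144000 × 1.05% × 8/12 = €1008.0000
Total = €1920.0000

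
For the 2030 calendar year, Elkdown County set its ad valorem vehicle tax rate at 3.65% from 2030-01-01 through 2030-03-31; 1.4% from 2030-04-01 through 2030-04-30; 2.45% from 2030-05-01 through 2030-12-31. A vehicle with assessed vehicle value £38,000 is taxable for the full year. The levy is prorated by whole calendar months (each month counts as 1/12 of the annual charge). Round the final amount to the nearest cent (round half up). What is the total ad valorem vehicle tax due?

£1,011.75

2030-01-01 to 2030-03-31: 3 months at 3.65% → £38,000 × 3.65% × 3/12 = £346.7500
2030-04-01 to 2030-04-30: 1 month at 1.4% → £38,000 × 1.4% × 1/12 = £44.3333
2030-05-01 to 2030-12-31: 8 months at 2.45% → £38,000 × 2.45% × 8/12 = £620.6667
Total = £1,011.7500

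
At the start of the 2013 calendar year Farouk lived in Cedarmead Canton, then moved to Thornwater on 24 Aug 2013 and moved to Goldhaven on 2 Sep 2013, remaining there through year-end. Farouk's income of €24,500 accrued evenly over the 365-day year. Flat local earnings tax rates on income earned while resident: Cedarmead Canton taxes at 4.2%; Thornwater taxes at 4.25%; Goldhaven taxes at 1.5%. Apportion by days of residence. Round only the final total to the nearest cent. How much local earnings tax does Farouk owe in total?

€810.01

Cedarmead Canton, 1 Jan – 23 Aug 2013: 235 days → €24,500 × 4.2% × 235/365 = €662.5068
Thornwater, 24 Aug – 1 Sep 2013: 9 days → €24,500 × 4.25% × 9/365 = €25.6747
Goldhaven, 2 Sep – 31 Dec 2013: 121 days → €24,500 × 1.5% × 121/365 = €121.8288
Total = €810.0103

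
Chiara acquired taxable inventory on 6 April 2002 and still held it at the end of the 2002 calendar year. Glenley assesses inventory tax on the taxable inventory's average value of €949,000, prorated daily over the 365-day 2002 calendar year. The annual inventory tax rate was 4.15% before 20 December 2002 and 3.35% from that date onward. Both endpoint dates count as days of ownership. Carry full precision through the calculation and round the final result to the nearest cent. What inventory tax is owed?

6 April – 19 December 2002: 258 days at 4.15% → €949,000 × 4.15% × 258/365 = €27,838.2000
20 December – 31 December 2002: 12 days at 3.35% → €949,000 × 3.35% × 12/365 = €1,045.2000
Total = €28,883.4000

€28,883.40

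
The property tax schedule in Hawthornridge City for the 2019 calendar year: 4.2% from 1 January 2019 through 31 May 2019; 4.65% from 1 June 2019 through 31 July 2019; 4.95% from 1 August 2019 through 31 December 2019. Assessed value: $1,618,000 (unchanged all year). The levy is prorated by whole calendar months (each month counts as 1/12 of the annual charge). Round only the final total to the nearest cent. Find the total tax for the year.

$74,225.75

1 January – 31 May 2019: 5 months at 4.2% → $1,618,000 × 4.2% × 5/12 = $28,315.0000
1 June – 31 July 2019: 2 months at 4.65% → $1,618,000 × 4.65% × 2/12 = $12,539.5000
1 August – 31 December 2019: 5 months at 4.95% → $1,618,000 × 4.95% × 5/12 = $33,371.2500
Total = $74,225.7500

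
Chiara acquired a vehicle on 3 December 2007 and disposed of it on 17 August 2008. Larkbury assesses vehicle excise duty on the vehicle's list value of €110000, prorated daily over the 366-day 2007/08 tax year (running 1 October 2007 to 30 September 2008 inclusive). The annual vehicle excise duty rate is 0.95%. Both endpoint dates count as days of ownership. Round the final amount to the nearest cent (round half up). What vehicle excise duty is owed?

€739.49

Days held (3 December 2007 – 17 August 2008): 259 out of 366
Tax = €110000 × 0.95% × 259/366 = €739.4945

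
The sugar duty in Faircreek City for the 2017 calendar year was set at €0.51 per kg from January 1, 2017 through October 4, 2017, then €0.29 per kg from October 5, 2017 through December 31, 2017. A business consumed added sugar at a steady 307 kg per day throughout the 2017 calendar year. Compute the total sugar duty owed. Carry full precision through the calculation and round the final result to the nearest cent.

January 1 – October 4, 2017: 277 days × 307 kg/day = 85,039 kg at €0.51/kg → €43,369.89
October 5 – December 31, 2017: 88 days × 307 kg/day = 27,016 kg at €0.29/kg → €7,834.64

€51,204.53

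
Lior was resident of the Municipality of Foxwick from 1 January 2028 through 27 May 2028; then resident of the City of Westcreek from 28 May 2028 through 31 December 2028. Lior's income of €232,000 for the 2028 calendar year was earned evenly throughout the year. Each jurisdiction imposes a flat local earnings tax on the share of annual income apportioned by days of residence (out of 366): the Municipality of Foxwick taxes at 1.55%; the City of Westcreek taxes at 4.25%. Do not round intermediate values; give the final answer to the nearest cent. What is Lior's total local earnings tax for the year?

€7,327.02

The Municipality of Foxwick, 1 January – 27 May 2028: 148 days → €232,000 × 1.55% × 148/366 = €1,454.1202
The City of Westcreek, 28 May – 31 December 2028: 218 days → €232,000 × 4.25% × 218/366 = €5,872.8962
Total = €7,327.0164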